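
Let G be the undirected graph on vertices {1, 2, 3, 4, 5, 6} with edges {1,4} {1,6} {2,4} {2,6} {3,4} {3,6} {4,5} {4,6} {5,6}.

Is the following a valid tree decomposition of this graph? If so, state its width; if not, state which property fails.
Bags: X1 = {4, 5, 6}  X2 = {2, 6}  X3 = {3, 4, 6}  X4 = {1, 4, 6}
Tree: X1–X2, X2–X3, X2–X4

No — edge (4,2) lies in no bag.

A tree decomposition must satisfy three properties: every vertex lies in some bag; for every edge, both endpoints lie together in some bag; and for every vertex, the bags containing it form a connected subtree. Here edge (4,2) lies in no bag, so the decomposition is invalid.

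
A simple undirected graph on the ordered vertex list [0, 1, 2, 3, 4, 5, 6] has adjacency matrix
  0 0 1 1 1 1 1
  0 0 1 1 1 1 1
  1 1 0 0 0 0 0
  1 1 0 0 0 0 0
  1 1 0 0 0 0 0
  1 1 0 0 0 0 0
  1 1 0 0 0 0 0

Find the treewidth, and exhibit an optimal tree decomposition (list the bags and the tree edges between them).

Treewidth 2.
One such decomposition:
Bags: B1 = {0, 1, 3}  B2 = {0, 1, 2}  B3 = {0, 1, 5}  B4 = {0, 1, 4}  B5 = {0, 1, 6}
Tree: B1–B2, B2–B3, B3–B4, B4–B5

The largest bag has 3 vertices, giving width 2; this decomposition certifies tw(G) ≤ 2. Since 0–3–1–2–0 is a cycle in G, G is not acyclic. Forests are exactly the graphs of treewidth ≤ 1, so tw(G) ≥ 2. The upper and lower bounds meet at 2, so that is the treewidth.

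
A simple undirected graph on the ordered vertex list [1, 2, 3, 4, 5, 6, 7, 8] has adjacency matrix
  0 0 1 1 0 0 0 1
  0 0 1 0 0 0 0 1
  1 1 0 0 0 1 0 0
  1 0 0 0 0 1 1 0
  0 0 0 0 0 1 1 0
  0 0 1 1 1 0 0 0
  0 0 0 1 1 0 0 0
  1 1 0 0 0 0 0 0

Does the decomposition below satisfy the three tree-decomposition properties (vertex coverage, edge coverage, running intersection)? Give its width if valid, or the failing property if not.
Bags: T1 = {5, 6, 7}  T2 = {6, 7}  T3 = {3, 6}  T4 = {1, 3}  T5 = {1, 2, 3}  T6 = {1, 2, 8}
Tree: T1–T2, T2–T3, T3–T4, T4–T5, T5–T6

No — vertex 4 appears in no bag.

A tree decomposition must satisfy three properties: every vertex lies in some bag; for every edge, both endpoints lie together in some bag; and for every vertex, the bags containing it form a connected subtree. Here vertex 4 appears in no bag, so the decomposition is invalid.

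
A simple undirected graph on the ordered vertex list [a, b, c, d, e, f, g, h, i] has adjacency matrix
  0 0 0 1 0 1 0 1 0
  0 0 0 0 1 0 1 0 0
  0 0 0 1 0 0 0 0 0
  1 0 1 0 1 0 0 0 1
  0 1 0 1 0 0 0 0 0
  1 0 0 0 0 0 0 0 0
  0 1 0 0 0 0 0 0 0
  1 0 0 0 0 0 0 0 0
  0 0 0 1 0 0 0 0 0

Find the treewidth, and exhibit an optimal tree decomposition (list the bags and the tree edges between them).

The largest bag has 2 vertices, giving width 1; this decomposition certifies tw(G) ≤ 1. Since G has at least one edge (e.g. d–a), it is not an edgeless graph, so tw(G) ≥ 1. Combining the bounds, tw(G) = 1.

Treewidth 1.
Bags: B1 = {a, d}  B2 = {a, h}  B3 = {d, e}  B4 = {b, e}  B5 = {a, f}  B6 = {d, i}  B7 = {c, d}  B8 = {b, g}
Tree: B1–B2, B1–B3, B3–B4, B2–B5, B1–B6, B3–B7, B4–B8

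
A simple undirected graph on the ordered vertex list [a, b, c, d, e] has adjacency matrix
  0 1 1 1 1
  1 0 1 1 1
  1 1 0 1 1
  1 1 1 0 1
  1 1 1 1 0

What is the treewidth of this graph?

A width-4 tree decomposition is:
Bags: B1 = {a, b, c, d, e}
Tree: (single bag)
With just one bag of size 5, the width is 5 − 1 = 4, so tw(G) ≤ 4. On the other hand G contains the 5-clique {a, b, c, d, e}. A clique must lie in a single bag of any decomposition, so no decomposition can have width below 4. Hence tw(G) = 4 exactly.

4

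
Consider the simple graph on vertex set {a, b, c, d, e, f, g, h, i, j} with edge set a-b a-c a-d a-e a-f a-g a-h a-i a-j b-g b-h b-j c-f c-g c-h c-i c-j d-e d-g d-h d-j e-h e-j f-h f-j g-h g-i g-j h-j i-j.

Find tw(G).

A width-4 tree decomposition is:
Bags: B1 = {a, c, g, h, j}  B2 = {a, c, f, h, j}  B3 = {a, d, g, h, j}  B4 = {a, b, g, h, j}  B5 = {a, d, e, h, j}  B6 = {a, c, g, i, j}
Tree: B1–B2, B1–B3, B1–B4, B3–B5, B1–B6
Every bag has size at most 5, so the width is 5 − 1 = 4 and tw(G) ≤ 4. On the other hand G contains the 5-clique {a, d, g, h, j}. A clique must lie in a single bag of any decomposition, so no decomposition can have width below 4. Therefore the treewidth is 4.

4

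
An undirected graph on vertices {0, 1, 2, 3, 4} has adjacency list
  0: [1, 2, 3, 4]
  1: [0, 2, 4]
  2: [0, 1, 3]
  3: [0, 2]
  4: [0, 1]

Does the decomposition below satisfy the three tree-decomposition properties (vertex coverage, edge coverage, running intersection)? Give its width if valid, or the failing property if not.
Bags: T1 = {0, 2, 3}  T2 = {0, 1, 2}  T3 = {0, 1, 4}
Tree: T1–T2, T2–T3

Checking the three conditions: (i) the bags cover all of {0, 1, 2, 3, 4}; (ii) for each edge, some bag contains both endpoints; (iii) the bags containing any fixed vertex form a subtree. All hold, so the decomposition is valid with width 3 − 1 = 2.

Yes; width 2.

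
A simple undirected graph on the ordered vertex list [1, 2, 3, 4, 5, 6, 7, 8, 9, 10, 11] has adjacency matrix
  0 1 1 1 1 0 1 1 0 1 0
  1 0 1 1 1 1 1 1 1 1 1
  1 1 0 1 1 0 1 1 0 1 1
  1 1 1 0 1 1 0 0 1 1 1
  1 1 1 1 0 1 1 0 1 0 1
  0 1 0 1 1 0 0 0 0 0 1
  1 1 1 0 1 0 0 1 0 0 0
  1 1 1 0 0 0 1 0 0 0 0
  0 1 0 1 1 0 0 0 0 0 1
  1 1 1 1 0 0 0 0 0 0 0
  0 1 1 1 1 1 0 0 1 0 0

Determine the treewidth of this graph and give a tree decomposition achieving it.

Treewidth 4.
Bags: B1 = {1, 2, 3, 4, 5}  B2 = {1, 2, 3, 4, 10}  B3 = {2, 3, 4, 5, 11}  B4 = {2, 4, 5, 6, 11}  B5 = {1, 2, 3, 5, 7}  B6 = {2, 4, 5, 9, 11}  B7 = {1, 2, 3, 7, 8}
Tree: B1–B2, B1–B3, B3–B4, B1–B5, B4–B6, B5–B7

The largest bag has 5 vertices, giving width 4; this decomposition certifies tw(G) ≤ 4. On the other hand G contains the 5-clique {2, 4, 5, 9, 11}. A clique must lie in a single bag of any decomposition, so no decomposition can have width below 4. Combining the bounds, tw(G) = 4.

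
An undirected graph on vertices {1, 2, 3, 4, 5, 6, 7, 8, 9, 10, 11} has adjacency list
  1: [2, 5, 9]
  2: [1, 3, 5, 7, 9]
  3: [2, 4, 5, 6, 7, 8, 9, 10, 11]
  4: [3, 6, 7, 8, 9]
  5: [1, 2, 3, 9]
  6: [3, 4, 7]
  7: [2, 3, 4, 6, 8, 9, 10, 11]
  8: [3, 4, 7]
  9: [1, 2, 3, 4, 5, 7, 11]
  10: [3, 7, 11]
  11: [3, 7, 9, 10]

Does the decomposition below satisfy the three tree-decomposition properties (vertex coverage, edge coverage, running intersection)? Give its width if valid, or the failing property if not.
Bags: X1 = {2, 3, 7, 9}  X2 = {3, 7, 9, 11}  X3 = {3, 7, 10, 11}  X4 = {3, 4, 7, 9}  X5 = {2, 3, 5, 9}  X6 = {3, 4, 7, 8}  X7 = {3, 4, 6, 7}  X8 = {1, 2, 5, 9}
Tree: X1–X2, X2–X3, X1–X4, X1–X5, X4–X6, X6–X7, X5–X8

Yes; width 3.

Vertex coverage: the bags together contain {1, 2, 3, 4, 5, 6, 7, 8, 9, 10, 11}, the full vertex set. Edge coverage: each edge of G has both endpoints in at least one bag. Running intersection: for every vertex, the bags containing it form a connected subtree. All three properties hold, so this is a valid tree decomposition of width max|bag| − 1 = 3, and hence tw(G) ≤ 3.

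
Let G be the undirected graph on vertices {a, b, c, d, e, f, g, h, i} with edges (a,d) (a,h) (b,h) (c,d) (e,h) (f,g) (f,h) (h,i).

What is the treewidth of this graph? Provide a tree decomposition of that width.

Treewidth 1.
One optimal decomposition is:
Bags: B1 = {a, h}  B2 = {f, h}  B3 = {f, g}  B4 = {h, i}  B5 = {b, h}  B6 = {a, d}  B7 = {e, h}  B8 = {c, d}
Tree: B1–B2, B2–B3, B2–B4, B4–B5, B1–B6, B1–B7, B6–B8

Each bag holds 2 vertices, so the decomposition has width 1, which upper-bounds the treewidth. Since G has at least one edge (e.g. h–a), it is not an edgeless graph, so tw(G) ≥ 1. The upper and lower bounds meet at 1, so that is the treewidth.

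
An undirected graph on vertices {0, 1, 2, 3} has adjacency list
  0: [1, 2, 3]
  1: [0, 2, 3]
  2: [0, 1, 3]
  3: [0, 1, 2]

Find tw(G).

A width-3 tree decomposition is:
Bags: B1 = {0, 1, 2, 3}
Tree: (single bag)
With just one bag of size 4, the width is 4 − 1 = 3, so tw(G) ≤ 3. On the other hand G contains the 4-clique {0, 1, 2, 3}. A clique must lie in a single bag of any decomposition, so no decomposition can have width below 3. Hence tw(G) = 3 exactly.

3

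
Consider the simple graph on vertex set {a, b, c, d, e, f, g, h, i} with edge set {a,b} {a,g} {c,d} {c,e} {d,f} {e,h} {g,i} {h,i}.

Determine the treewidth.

1

A width-1 tree decomposition is:
Bags: B1 = {d, f}  B2 = {c, d}  B3 = {c, e}  B4 = {e, h}  B5 = {h, i}  B6 = {g, i}  B7 = {a, g}  B8 = {a, b}
Tree: B1–B2, B2–B3, B3–B4, B4–B5, B5–B6, B6–B7, B7–B8
The largest bag has 2 vertices, giving width 1; this decomposition certifies tw(G) ≤ 1. Since G has at least one edge (e.g. f–d), it is not an edgeless graph, so tw(G) ≥ 1. Hence tw(G) = 1 exactly.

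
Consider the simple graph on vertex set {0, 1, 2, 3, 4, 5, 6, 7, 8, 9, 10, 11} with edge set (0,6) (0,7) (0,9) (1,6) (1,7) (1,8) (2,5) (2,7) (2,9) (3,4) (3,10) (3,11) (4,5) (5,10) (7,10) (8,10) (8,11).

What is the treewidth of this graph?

A width-3 tree decomposition is:
Bags: B1 = {3, 4, 8, 11}  B2 = {3, 4, 8, 10}  B3 = {4, 5, 8, 10}  B4 = {1, 5, 8, 10}  B5 = {1, 5, 7, 10}  B6 = {1, 2, 5, 7}  B7 = {1, 2, 6, 7}  B8 = {0, 2, 6, 7}  B9 = {0, 2, 6, 9}
Tree: B1–B2, B2–B3, B3–B4, B4–B5, B5–B6, B6–B7, B7–B8, B8–B9
The largest bag has 4 vertices, giving width 3; this decomposition certifies tw(G) ≤ 3. For the lower bound: the 4 vertex sets {3,4,11}, {8}, {10}, {1,2,5,7} are disjoint, each induces a connected subgraph, and every pair is joined by at least one edge of G. Contracting each set to a single vertex therefore yields K_{4} as a minor, and since treewidth is minor-monotone, tw(G) ≥ tw(K_{4}) = 3. Combining the bounds, tw(G) = 3.

3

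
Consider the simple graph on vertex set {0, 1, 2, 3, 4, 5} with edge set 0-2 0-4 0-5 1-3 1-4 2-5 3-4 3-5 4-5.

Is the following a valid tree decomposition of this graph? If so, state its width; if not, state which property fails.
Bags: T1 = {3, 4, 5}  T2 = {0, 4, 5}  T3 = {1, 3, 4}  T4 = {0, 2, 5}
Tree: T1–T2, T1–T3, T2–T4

Checking the three conditions: (i) the bags cover all of {0, 1, 2, 3, 4, 5}; (ii) for each edge, some bag contains both endpoints; (iii) the bags containing any fixed vertex form a subtree. All hold, so the decomposition is valid with width 3 − 1 = 2.

Yes; width 2.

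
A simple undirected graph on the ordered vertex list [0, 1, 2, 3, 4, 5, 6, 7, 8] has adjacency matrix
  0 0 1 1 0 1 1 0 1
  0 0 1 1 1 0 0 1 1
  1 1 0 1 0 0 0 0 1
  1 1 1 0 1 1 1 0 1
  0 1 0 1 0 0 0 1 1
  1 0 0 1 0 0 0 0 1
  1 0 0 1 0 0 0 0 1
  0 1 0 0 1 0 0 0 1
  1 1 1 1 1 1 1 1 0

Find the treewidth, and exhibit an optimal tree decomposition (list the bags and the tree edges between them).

Every bag has size at most 4, so the width is 4 − 1 = 3 and tw(G) ≤ 3. For the lower bound, the 4 vertices {0, 2, 3, 8} are pairwise adjacent, and any tree decomposition puts a clique entirely inside one bag — forcing width ≥ 3. The upper and lower bounds meet at 3, so that is the treewidth.

Treewidth 3.
Bags: B1 = {1, 3, 4, 8}  B2 = {1, 4, 7, 8}  B3 = {1, 2, 3, 8}  B4 = {0, 2, 3, 8}  B5 = {0, 3, 6, 8}  B6 = {0, 3, 5, 8}
Tree: B1–B2, B1–B3, B3–B4, B4–B5, B4–B6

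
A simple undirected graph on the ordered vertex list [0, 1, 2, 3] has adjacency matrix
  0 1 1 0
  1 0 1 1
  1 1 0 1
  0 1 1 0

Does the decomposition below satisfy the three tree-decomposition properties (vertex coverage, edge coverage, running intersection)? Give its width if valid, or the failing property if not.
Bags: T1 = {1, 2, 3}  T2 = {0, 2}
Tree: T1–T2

A tree decomposition must satisfy three properties: every vertex lies in some bag; for every edge, both endpoints lie together in some bag; and for every vertex, the bags containing it form a connected subtree. Here edge (1,0) lies in no bag, so the decomposition is invalid.

No — edge (1,0) lies in no bag.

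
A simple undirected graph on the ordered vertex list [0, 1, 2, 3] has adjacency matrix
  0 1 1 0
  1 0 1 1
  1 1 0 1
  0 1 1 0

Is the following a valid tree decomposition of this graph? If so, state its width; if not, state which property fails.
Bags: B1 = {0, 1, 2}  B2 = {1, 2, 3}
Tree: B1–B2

Vertex coverage: the bags together contain {0, 1, 2, 3}, the full vertex set. Edge coverage: each edge of G has both endpoints in at least one bag. Running intersection: for every vertex, the bags containing it form a connected subtree. All three properties hold, so this is a valid tree decomposition of width max|bag| − 1 = 2, and hence tw(G) ≤ 2.

Yes; width 2.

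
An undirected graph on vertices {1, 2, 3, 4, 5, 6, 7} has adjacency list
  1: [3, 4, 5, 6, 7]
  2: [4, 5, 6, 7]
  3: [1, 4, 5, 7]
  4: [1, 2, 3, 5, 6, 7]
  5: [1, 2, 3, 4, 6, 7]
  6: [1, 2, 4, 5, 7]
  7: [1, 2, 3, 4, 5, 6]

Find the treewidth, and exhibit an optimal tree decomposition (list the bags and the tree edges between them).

Each bag holds 5 vertices, so the decomposition has width 4, which upper-bounds the treewidth. For the lower bound, the 5 vertices {1, 3, 4, 5, 7} are pairwise adjacent, and any tree decomposition puts a clique entirely inside one bag — forcing width ≥ 4. Therefore the treewidth is 4.

Treewidth 4.
One optimal decomposition is:
Bags: B1 = {1, 3, 4, 5, 7}  B2 = {1, 4, 5, 6, 7}  B3 = {2, 4, 5, 6, 7}
Tree: B1–B2, B2–B3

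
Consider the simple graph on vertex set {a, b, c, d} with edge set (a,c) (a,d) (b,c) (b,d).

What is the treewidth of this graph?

2

A width-2 tree decomposition is:
Bags: B1 = {a, b, d}  B2 = {a, b, c}
Tree: B1–B2
The largest bag has 3 vertices, giving width 2; this decomposition certifies tw(G) ≤ 2. For the lower bound, G contains the cycle a–d–b–c–a, so G is not a forest; only forests have treewidth ≤ 1, hence tw(G) ≥ 2. The upper and lower bounds meet at 2, so that is the treewidth.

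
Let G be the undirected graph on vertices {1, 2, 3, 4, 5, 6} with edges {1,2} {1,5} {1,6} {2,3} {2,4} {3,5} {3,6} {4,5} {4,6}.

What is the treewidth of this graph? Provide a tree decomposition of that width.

Treewidth 3.
One optimal decomposition is:
Bags: B1 = {1, 3, 4, 6}  B2 = {1, 2, 3, 4}  B3 = {1, 3, 4, 5}
Tree: B1–B2, B2–B3

The largest bag has 4 vertices, giving width 3; this decomposition certifies tw(G) ≤ 3. For the lower bound: the 4 vertex sets {4,6}, {1,2}, {3}, {5} are disjoint, each induces a connected subgraph, and every pair is joined by at least one edge of G. Contracting each set to a single vertex therefore yields K_{4} as a minor, and since treewidth is minor-monotone, tw(G) ≥ tw(K_{4}) = 3. The upper and lower bounds meet at 3, so that is the treewidth.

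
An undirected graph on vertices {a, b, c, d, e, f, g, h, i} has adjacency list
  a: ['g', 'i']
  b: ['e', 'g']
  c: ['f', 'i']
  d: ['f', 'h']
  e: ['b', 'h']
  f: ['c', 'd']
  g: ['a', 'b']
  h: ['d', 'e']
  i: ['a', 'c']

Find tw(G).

2

A width-2 tree decomposition is:
Bags: B1 = {c, f, i}  B2 = {a, f, i}  B3 = {a, f, g}  B4 = {b, f, g}  B5 = {b, e, f}  B6 = {e, f, h}  B7 = {d, f, h}
Tree: B1–B2, B2–B3, B3–B4, B4–B5, B5–B6, B6–B7
Each bag holds 3 vertices, so the decomposition has width 2, which upper-bounds the treewidth. The edges f–c–i–a–g–b–e–h–d–f form a cycle, so G is not a tree and its treewidth is at least 2. Combining the bounds, tw(G) = 2.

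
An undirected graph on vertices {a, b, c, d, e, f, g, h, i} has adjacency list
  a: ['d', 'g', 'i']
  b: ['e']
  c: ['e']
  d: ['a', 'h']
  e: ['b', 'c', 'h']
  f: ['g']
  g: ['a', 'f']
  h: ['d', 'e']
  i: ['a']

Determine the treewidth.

1

A width-1 tree decomposition is:
Bags: B1 = {d, h}  B2 = {e, h}  B3 = {b, e}  B4 = {a, d}  B5 = {a, g}  B6 = {f, g}  B7 = {c, e}  B8 = {a, i}
Tree: B1–B2, B2–B3, B1–B4, B4–B5, B5–B6, B3–B7, B4–B8
Each bag holds 2 vertices, so the decomposition has width 1, which upper-bounds the treewidth. Since G has at least one edge (e.g. d–h), it is not an edgeless graph, so tw(G) ≥ 1. The upper and lower bounds meet at 1, so that is the treewidth.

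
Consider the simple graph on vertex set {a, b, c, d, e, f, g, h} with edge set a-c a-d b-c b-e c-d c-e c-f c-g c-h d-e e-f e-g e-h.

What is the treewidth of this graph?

A width-2 tree decomposition is:
Bags: B1 = {b, c, e}  B2 = {c, d, e}  B3 = {c, e, f}  B4 = {c, e, h}  B5 = {c, e, g}  B6 = {a, c, d}
Tree: B1–B2, B1–B3, B1–B4, B2–B5, B2–B6
Every bag has size at most 3, so the width is 3 − 1 = 2 and tw(G) ≤ 2. On the other hand G contains the 3-clique {c, d, e}. A clique must lie in a single bag of any decomposition, so no decomposition can have width below 2. Hence tw(G) = 2 exactly.

2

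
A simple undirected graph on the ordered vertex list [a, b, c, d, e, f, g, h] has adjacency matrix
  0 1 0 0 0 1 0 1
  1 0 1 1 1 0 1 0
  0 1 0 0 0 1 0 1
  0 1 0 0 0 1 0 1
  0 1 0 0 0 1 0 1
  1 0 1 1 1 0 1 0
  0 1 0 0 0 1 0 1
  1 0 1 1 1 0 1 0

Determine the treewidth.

3

A width-3 tree decomposition is:
Bags: B1 = {b, e, f, h}  B2 = {a, b, f, h}  B3 = {b, f, g, h}  B4 = {b, c, f, h}  B5 = {b, d, f, h}
Tree: B1–B2, B2–B3, B3–B4, B4–B5
Every bag has size at most 4, so the width is 4 − 1 = 3 and tw(G) ≤ 3. For the lower bound: the 4 vertex sets {e,f}, {a,b}, {h}, {g} are disjoint, each induces a connected subgraph, and every pair is joined by at least one edge of G. Contracting each set to a single vertex therefore yields K_{4} as a minor, and since treewidth is minor-monotone, tw(G) ≥ tw(K_{4}) = 3. Therefore the treewidth is 3.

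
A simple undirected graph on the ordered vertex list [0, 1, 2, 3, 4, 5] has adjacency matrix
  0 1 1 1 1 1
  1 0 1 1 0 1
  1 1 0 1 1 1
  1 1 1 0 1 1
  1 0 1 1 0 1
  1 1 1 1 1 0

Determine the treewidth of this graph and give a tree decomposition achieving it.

Every bag has size at most 5, so the width is 5 − 1 = 4 and tw(G) ≤ 4. Conversely, {0, 1, 2, 3, 5} is a clique of size 5, and the vertices of any clique must share a bag in every tree decomposition; so some bag has ≥ 5 vertices and tw(G) ≥ 4. Hence tw(G) = 4 exactly.

Treewidth 4.
One optimal decomposition is:
Bags: B1 = {0, 2, 3, 4, 5}  B2 = {0, 1, 2, 3, 5}
Tree: B1–B2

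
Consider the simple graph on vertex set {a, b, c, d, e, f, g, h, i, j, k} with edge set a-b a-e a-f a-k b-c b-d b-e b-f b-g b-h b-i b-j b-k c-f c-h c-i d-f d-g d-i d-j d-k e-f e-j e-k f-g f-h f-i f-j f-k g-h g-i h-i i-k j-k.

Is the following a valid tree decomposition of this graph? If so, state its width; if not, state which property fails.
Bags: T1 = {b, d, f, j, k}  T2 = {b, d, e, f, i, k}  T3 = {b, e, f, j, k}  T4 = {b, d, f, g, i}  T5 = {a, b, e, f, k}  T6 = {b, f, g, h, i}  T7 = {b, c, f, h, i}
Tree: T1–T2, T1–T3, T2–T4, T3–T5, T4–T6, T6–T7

No — bags containing vertex e are not connected in the tree.

A tree decomposition must satisfy three properties: every vertex lies in some bag; for every edge, both endpoints lie together in some bag; and for every vertex, the bags containing it form a connected subtree. Here bags containing vertex e are not connected in the tree, so the decomposition is invalid.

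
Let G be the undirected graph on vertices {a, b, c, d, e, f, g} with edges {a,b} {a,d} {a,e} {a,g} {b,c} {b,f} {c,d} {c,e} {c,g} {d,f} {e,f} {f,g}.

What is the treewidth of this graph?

3

A width-3 tree decomposition is:
Bags: B1 = {a, b, c, f}  B2 = {a, c, e, f}  B3 = {a, c, f, g}  B4 = {a, c, d, f}
Tree: B1–B2, B2–B3, B3–B4
The largest bag has 4 vertices, giving width 3; this decomposition certifies tw(G) ≤ 3. For the lower bound: the 4 vertex sets {a,b}, {c,e}, {f}, {g} are disjoint, each induces a connected subgraph, and every pair is joined by at least one edge of G. Contracting each set to a single vertex therefore yields K_{4} as a minor, and since treewidth is minor-monotone, tw(G) ≥ tw(K_{4}) = 3. The upper and lower bounds meet at 3, so that is the treewidth.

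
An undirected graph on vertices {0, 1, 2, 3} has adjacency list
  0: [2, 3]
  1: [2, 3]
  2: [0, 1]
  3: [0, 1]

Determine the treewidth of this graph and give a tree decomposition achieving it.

Each bag holds 3 vertices, so the decomposition has width 2, which upper-bounds the treewidth. For the lower bound, G contains the cycle 1–2–0–3–1, so G is not a forest; only forests have treewidth ≤ 1, hence tw(G) ≥ 2. The upper and lower bounds meet at 2, so that is the treewidth.

Treewidth 2.
One optimal decomposition is:
Bags: B1 = {0, 1, 2}  B2 = {0, 1, 3}
Tree: B1–B2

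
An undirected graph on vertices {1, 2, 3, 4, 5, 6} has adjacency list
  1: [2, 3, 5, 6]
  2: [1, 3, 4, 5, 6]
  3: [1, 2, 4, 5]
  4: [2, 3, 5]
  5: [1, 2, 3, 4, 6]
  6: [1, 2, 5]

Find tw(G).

3

A width-3 tree decomposition is:
Bags: B1 = {1, 2, 3, 5}  B2 = {2, 3, 4, 5}  B3 = {1, 2, 5, 6}
Tree: B1–B2, B1–B3
Every bag has size at most 4, so the width is 4 − 1 = 3 and tw(G) ≤ 3. For the lower bound, the 4 vertices {1, 2, 3, 5} are pairwise adjacent, and any tree decomposition puts a clique entirely inside one bag — forcing width ≥ 3. Hence tw(G) = 3 exactly.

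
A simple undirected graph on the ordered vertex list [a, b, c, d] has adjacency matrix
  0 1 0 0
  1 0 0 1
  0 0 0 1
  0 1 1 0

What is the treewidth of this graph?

A width-1 tree decomposition is:
Bags: B1 = {c, d}  B2 = {b, d}  B3 = {a, b}
Tree: B1–B2, B2–B3
Each bag holds 2 vertices, so the decomposition has width 1, which upper-bounds the treewidth. Since G has at least one edge (e.g. c–d), it is not an edgeless graph, so tw(G) ≥ 1. Therefore the treewidth is 1.

1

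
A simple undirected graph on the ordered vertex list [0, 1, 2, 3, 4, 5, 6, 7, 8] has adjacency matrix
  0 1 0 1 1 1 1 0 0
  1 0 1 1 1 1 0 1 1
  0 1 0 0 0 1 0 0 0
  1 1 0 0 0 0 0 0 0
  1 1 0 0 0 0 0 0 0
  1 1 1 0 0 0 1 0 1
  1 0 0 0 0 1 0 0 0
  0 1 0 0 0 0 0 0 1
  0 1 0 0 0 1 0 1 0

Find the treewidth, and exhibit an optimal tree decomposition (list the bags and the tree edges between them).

Treewidth 2.
Bags: B1 = {0, 1, 5}  B2 = {1, 5, 8}  B3 = {0, 1, 3}  B4 = {1, 7, 8}  B5 = {0, 5, 6}  B6 = {1, 2, 5}  B7 = {0, 1, 4}
Tree: B1–B2, B1–B3, B2–B4, B1–B5, B1–B6, B3–B7

Each bag holds 3 vertices, so the decomposition has width 2, which upper-bounds the treewidth. On the other hand G contains the 3-clique {0, 1, 3}. A clique must lie in a single bag of any decomposition, so no decomposition can have width below 2. Hence tw(G) = 2 exactly.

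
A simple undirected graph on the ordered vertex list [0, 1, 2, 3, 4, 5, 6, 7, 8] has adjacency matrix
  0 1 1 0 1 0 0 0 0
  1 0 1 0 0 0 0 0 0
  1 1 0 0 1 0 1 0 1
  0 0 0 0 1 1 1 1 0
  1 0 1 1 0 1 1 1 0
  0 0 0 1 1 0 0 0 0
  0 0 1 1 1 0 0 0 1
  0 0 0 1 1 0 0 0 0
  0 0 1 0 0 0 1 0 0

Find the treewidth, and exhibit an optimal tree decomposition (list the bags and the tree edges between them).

Every bag has size at most 3, so the width is 3 − 1 = 2 and tw(G) ≤ 2. On the other hand G contains the 3-clique {2, 6, 8}. A clique must lie in a single bag of any decomposition, so no decomposition can have width below 2. Hence tw(G) = 2 exactly.

Treewidth 2.
One such decomposition:
Bags: B1 = {3, 4, 7}  B2 = {3, 4, 6}  B3 = {2, 4, 6}  B4 = {0, 2, 4}  B5 = {2, 6, 8}  B6 = {3, 4, 5}  B7 = {0, 1, 2}
Tree: B1–B2, B2–B3, B3–B4, B3–B5, B1–B6, B4–B7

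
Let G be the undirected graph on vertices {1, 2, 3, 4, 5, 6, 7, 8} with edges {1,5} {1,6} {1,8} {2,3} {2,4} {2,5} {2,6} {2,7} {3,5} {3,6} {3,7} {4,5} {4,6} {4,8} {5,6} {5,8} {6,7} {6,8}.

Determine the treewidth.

A width-3 tree decomposition is:
Bags: B1 = {2, 3, 5, 6}  B2 = {2, 4, 5, 6}  B3 = {4, 5, 6, 8}  B4 = {1, 5, 6, 8}  B5 = {2, 3, 6, 7}
Tree: B1–B2, B2–B3, B3–B4, B1–B5
Every bag has size at most 4, so the width is 4 − 1 = 3 and tw(G) ≤ 3. On the other hand G contains the 4-clique {1, 5, 6, 8}. A clique must lie in a single bag of any decomposition, so no decomposition can have width below 3. Therefore the treewidth is 3.

3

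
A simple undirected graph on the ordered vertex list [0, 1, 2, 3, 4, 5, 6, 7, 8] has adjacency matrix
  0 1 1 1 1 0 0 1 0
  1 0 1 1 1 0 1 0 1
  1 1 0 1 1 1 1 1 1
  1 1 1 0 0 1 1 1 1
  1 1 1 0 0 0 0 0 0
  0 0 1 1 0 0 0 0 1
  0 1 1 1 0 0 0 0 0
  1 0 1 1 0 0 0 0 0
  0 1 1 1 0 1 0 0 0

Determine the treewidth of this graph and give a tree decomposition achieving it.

Treewidth 3.
Bags: B1 = {1, 2, 3, 6}  B2 = {0, 1, 2, 3}  B3 = {1, 2, 3, 8}  B4 = {2, 3, 5, 8}  B5 = {0, 2, 3, 7}  B6 = {0, 1, 2, 4}
Tree: B1–B2, B1–B3, B3–B4, B2–B5, B2–B6

The largest bag has 4 vertices, giving width 3; this decomposition certifies tw(G) ≤ 3. Conversely, {0, 1, 2, 3} is a clique of size 4, and the vertices of any clique must share a bag in every tree decomposition; so some bag has ≥ 4 vertices and tw(G) ≥ 3. Therefore the treewidth is 3.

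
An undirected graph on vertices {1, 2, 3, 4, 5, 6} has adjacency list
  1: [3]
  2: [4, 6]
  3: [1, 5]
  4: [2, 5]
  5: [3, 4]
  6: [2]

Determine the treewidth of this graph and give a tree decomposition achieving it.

Each bag holds 2 vertices, so the decomposition has width 1, which upper-bounds the treewidth. Any graph with an edge has treewidth ≥ 1, and G has the edge 6–2. Combining the bounds, tw(G) = 1.

Treewidth 1.
Bags: B1 = {2, 6}  B2 = {2, 4}  B3 = {4, 5}  B4 = {3, 5}  B5 = {1, 3}
Tree: B1–B2, B2–B3, B3–B4, B4–B5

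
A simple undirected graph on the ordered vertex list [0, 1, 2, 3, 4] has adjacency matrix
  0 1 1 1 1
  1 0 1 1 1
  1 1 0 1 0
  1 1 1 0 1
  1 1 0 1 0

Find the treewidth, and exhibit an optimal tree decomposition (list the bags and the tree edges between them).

Each bag holds 4 vertices, so the decomposition has width 3, which upper-bounds the treewidth. On the other hand G contains the 4-clique {0, 1, 2, 3}. A clique must lie in a single bag of any decomposition, so no decomposition can have width below 3. Combining the bounds, tw(G) = 3.

Treewidth 3.
One optimal decomposition is:
Bags: B1 = {0, 1, 2, 3}  B2 = {0, 1, 3, 4}
Tree: B1–B2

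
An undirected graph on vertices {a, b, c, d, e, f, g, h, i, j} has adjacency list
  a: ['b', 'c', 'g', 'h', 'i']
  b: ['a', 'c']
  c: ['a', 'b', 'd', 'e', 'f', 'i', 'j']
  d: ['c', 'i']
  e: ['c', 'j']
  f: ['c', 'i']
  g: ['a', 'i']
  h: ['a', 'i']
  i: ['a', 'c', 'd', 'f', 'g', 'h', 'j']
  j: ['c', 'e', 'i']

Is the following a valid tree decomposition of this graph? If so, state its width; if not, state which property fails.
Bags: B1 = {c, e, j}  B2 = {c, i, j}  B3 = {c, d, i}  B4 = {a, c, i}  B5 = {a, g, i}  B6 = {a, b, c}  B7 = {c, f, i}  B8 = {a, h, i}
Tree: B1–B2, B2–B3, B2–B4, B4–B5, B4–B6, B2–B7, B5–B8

Checking the three conditions: (i) the bags cover all of {a, b, c, d, e, f, g, h, i, j}; (ii) for each edge, some bag contains both endpoints; (iii) the bags containing any fixed vertex form a subtree. All hold, so the decomposition is valid with width 3 − 1 = 2.

Yes; width 2.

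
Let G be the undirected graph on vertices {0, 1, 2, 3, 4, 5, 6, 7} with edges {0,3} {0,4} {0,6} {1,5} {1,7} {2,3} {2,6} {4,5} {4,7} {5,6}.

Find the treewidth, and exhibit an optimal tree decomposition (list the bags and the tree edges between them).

Treewidth 2.
Bags: B1 = {0, 2, 3}  B2 = {0, 2, 6}  B3 = {0, 4, 6}  B4 = {4, 5, 6}  B5 = {4, 5, 7}  B6 = {1, 5, 7}
Tree: B1–B2, B2–B3, B3–B4, B4–B5, B5–B6

The largest bag has 3 vertices, giving width 2; this decomposition certifies tw(G) ≤ 2. The edges 3–2–6–0–3 form a cycle, so G is not a tree and its treewidth is at least 2. The upper and lower bounds meet at 2, so that is the treewidth.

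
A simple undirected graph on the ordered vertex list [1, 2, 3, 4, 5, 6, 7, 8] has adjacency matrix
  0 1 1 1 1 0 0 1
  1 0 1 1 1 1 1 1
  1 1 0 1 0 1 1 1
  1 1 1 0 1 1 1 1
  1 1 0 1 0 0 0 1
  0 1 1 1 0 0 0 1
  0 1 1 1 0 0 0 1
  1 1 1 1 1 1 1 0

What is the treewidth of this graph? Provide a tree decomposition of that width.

Treewidth 4.
Bags: B1 = {1, 2, 3, 4, 8}  B2 = {2, 3, 4, 6, 8}  B3 = {1, 2, 4, 5, 8}  B4 = {2, 3, 4, 7, 8}
Tree: B1–B2, B1–B3, B1–B4

Each bag holds 5 vertices, so the decomposition has width 4, which upper-bounds the treewidth. For the lower bound, the 5 vertices {1, 2, 3, 4, 8} are pairwise adjacent, and any tree decomposition puts a clique entirely inside one bag — forcing width ≥ 4. The upper and lower bounds meet at 4, so that is the treewidth.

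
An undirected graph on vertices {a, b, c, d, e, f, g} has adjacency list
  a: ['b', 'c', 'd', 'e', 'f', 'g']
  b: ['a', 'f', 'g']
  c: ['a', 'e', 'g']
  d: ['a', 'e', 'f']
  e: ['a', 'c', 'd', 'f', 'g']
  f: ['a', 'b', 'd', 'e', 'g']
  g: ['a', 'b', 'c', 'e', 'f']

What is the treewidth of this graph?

3

A width-3 tree decomposition is:
Bags: B1 = {a, e, f, g}  B2 = {a, c, e, g}  B3 = {a, b, f, g}  B4 = {a, d, e, f}
Tree: B1–B2, B1–B3, B1–B4
Each bag holds 4 vertices, so the decomposition has width 3, which upper-bounds the treewidth. On the other hand G contains the 4-clique {a, c, e, g}. A clique must lie in a single bag of any decomposition, so no decomposition can have width below 3. Hence tw(G) = 3 exactly.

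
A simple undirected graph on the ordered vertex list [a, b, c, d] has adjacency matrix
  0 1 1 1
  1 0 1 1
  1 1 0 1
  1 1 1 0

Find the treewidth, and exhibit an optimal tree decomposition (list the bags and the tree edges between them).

Treewidth 3.
One optimal decomposition is:
Bags: B1 = {a, b, c, d}
Tree: (single bag)

With just one bag of size 4, the width is 4 − 1 = 3, so tw(G) ≤ 3. On the other hand G contains the 4-clique {a, b, c, d}. A clique must lie in a single bag of any decomposition, so no decomposition can have width below 3. Combining the bounds, tw(G) = 3.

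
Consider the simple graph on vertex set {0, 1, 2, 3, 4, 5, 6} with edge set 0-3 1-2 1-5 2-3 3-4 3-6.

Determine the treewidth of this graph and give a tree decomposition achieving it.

Every bag has size at most 2, so the width is 2 − 1 = 1 and tw(G) ≤ 1. Since G has at least one edge (e.g. 3–0), it is not an edgeless graph, so tw(G) ≥ 1. The upper and lower bounds meet at 1, so that is the treewidth.

Treewidth 1.
One such decomposition:
Bags: B1 = {0, 3}  B2 = {2, 3}  B3 = {3, 6}  B4 = {1, 2}  B5 = {1, 5}  B6 = {3, 4}
Tree: B1–B2, B1–B3, B2–B4, B4–B5, B1–B6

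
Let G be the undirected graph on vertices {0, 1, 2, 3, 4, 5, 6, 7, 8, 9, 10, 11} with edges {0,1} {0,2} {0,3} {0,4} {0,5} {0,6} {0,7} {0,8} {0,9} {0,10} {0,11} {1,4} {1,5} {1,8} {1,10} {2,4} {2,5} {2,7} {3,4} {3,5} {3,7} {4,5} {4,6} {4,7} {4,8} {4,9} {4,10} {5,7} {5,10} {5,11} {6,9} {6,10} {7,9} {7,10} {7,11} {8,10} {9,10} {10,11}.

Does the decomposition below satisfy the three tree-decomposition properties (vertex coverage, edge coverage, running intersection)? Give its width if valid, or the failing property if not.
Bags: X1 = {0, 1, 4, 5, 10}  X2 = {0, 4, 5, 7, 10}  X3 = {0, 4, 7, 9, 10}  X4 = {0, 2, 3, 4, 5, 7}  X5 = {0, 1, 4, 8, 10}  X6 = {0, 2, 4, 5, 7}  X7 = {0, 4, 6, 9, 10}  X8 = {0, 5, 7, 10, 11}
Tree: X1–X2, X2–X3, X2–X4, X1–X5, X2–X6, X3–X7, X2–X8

A tree decomposition must satisfy three properties: every vertex lies in some bag; for every edge, both endpoints lie together in some bag; and for every vertex, the bags containing it form a connected subtree. Here bags containing vertex 2 are not connected in the tree, so the decomposition is invalid.

No — bags containing vertex 2 are not connected in the tree.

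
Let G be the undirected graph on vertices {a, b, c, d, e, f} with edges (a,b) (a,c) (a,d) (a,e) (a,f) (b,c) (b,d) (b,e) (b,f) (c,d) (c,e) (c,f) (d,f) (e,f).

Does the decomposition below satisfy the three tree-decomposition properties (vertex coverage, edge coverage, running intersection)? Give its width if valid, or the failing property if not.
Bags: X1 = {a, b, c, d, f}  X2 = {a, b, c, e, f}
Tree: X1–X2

Yes; width 4.

Every vertex of G appears in some bag (union = {a, b, c, d, e, f}); every edge is covered by a bag; and for each vertex v the set of bags containing v is connected in the bag tree. The decomposition is therefore valid. The largest bag has 5 vertices, so the width is 4.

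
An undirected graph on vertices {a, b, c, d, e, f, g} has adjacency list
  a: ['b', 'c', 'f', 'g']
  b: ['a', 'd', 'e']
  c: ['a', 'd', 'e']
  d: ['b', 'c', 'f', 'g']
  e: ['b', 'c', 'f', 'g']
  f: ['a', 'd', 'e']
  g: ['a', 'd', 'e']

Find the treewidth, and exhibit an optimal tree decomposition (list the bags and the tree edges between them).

Treewidth 3.
One such decomposition:
Bags: B1 = {a, b, d, e}  B2 = {a, c, d, e}  B3 = {a, d, e, f}  B4 = {a, d, e, g}
Tree: B1–B2, B2–B3, B3–B4

The largest bag has 4 vertices, giving width 3; this decomposition certifies tw(G) ≤ 3. For the lower bound: the 4 vertex sets {b,d}, {c,e}, {a}, {f} are disjoint, each induces a connected subgraph, and every pair is joined by at least one edge of G. Contracting each set to a single vertex therefore yields K_{4} as a minor, and since treewidth is minor-monotone, tw(G) ≥ tw(K_{4}) = 3. Therefore the treewidth is 3.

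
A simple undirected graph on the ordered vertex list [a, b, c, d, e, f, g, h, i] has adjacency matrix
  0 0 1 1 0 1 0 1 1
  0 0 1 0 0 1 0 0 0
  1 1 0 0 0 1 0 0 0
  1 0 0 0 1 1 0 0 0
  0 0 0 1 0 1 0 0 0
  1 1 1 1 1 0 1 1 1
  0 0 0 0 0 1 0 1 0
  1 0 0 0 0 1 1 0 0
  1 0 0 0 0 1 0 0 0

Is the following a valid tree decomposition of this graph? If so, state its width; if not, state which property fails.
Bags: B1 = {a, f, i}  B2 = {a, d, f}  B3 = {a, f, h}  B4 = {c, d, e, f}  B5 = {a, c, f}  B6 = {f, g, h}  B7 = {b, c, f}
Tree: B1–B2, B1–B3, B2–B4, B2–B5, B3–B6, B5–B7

No — bags containing vertex c are not connected in the tree.

A tree decomposition must satisfy three properties: every vertex lies in some bag; for every edge, both endpoints lie together in some bag; and for every vertex, the bags containing it form a connected subtree. Here bags containing vertex c are not connected in the tree, so the decomposition is invalid.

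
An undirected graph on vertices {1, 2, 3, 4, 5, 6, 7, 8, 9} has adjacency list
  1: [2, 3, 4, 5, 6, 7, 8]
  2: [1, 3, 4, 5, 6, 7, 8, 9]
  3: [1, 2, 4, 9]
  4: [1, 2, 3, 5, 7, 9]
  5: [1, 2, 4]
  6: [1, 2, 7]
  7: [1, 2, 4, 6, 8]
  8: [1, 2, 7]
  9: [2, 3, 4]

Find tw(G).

3

A width-3 tree decomposition is:
Bags: B1 = {1, 2, 4, 7}  B2 = {1, 2, 3, 4}  B3 = {1, 2, 7, 8}  B4 = {2, 3, 4, 9}  B5 = {1, 2, 6, 7}  B6 = {1, 2, 4, 5}
Tree: B1–B2, B1–B3, B2–B4, B1–B5, B1–B6
The largest bag has 4 vertices, giving width 3; this decomposition certifies tw(G) ≤ 3. For the lower bound, the 4 vertices {1, 2, 7, 8} are pairwise adjacent, and any tree decomposition puts a clique entirely inside one bag — forcing width ≥ 3. The upper and lower bounds meet at 3, so that is the treewidth.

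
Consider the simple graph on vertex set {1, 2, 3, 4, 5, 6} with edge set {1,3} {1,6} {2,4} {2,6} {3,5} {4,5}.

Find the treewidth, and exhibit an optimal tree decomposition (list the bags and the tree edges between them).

Treewidth 2.
One optimal decomposition is:
Bags: B1 = {2, 4, 6}  B2 = {4, 5, 6}  B3 = {3, 5, 6}  B4 = {1, 3, 6}
Tree: B1–B2, B2–B3, B3–B4

Every bag has size at most 3, so the width is 3 − 1 = 2 and tw(G) ≤ 2. The edges 6–2–4–5–3–1–6 form a cycle, so G is not a tree and its treewidth is at least 2. Hence tw(G) = 2 exactly.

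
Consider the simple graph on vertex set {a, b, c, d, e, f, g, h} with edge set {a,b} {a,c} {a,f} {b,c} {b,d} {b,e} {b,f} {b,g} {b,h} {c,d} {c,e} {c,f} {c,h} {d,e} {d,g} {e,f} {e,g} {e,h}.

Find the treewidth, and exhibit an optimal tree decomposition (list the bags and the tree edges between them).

Treewidth 3.
One optimal decomposition is:
Bags: B1 = {b, c, e, f}  B2 = {a, b, c, f}  B3 = {b, c, e, h}  B4 = {b, c, d, e}  B5 = {b, d, e, g}
Tree: B1–B2, B1–B3, B3–B4, B4–B5

The largest bag has 4 vertices, giving width 3; this decomposition certifies tw(G) ≤ 3. On the other hand G contains the 4-clique {b, d, e, g}. A clique must lie in a single bag of any decomposition, so no decomposition can have width below 3. Therefore the treewidth is 3.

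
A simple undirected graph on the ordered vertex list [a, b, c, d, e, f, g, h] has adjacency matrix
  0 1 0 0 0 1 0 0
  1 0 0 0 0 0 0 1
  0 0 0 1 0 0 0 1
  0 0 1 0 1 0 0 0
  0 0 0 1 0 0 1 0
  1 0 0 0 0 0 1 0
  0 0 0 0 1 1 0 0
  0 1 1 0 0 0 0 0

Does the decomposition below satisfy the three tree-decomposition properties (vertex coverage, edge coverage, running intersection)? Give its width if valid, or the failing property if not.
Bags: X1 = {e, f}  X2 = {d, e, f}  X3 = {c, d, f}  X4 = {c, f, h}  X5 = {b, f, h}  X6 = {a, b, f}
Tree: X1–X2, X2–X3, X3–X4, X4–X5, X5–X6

A tree decomposition must satisfy three properties: every vertex lies in some bag; for every edge, both endpoints lie together in some bag; and for every vertex, the bags containing it form a connected subtree. Here vertex g appears in no bag, so the decomposition is invalid.

No — vertex g appears in no bag.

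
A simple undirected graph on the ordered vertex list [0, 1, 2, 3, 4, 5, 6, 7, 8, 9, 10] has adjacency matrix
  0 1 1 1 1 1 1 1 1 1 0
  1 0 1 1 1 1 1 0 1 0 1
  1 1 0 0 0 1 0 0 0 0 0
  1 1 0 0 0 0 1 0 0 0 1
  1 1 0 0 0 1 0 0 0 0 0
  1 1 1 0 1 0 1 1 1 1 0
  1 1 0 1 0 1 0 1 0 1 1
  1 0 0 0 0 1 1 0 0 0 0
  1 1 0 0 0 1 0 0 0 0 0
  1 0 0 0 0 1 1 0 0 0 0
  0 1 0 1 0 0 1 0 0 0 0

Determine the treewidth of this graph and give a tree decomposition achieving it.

Treewidth 3.
One optimal decomposition is:
Bags: B1 = {0, 1, 2, 5}  B2 = {0, 1, 4, 5}  B3 = {0, 1, 5, 6}  B4 = {0, 1, 5, 8}  B5 = {0, 5, 6, 9}  B6 = {0, 1, 3, 6}  B7 = {0, 5, 6, 7}  B8 = {1, 3, 6, 10}
Tree: B1–B2, B2–B3, B1–B4, B3–B5, B3–B6, B5–B7, B6–B8

Every bag has size at most 4, so the width is 4 − 1 = 3 and tw(G) ≤ 3. Conversely, {0, 1, 3, 6} is a clique of size 4, and the vertices of any clique must share a bag in every tree decomposition; so some bag has ≥ 4 vertices and tw(G) ≥ 3. Hence tw(G) = 3 exactly.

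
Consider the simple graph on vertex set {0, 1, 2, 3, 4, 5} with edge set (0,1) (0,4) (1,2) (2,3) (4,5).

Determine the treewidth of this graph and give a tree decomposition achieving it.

Treewidth 1.
Bags: B1 = {4, 5}  B2 = {0, 4}  B3 = {0, 1}  B4 = {1, 2}  B5 = {2, 3}
Tree: B1–B2, B2–B3, B3–B4, B4–B5

Each bag holds 2 vertices, so the decomposition has width 1, which upper-bounds the treewidth. Since G has at least one edge (e.g. 5–4), it is not an edgeless graph, so tw(G) ≥ 1. Therefore the treewidth is 1.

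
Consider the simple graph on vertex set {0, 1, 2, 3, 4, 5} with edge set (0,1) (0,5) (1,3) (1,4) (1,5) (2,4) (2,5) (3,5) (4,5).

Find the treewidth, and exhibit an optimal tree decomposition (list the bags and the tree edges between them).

Each bag holds 3 vertices, so the decomposition has width 2, which upper-bounds the treewidth. On the other hand G contains the 3-clique {0, 1, 5}. A clique must lie in a single bag of any decomposition, so no decomposition can have width below 2. Hence tw(G) = 2 exactly.

Treewidth 2.
One optimal decomposition is:
Bags: B1 = {0, 1, 5}  B2 = {1, 4, 5}  B3 = {1, 3, 5}  B4 = {2, 4, 5}
Tree: B1–B2, B1–B3, B2–B4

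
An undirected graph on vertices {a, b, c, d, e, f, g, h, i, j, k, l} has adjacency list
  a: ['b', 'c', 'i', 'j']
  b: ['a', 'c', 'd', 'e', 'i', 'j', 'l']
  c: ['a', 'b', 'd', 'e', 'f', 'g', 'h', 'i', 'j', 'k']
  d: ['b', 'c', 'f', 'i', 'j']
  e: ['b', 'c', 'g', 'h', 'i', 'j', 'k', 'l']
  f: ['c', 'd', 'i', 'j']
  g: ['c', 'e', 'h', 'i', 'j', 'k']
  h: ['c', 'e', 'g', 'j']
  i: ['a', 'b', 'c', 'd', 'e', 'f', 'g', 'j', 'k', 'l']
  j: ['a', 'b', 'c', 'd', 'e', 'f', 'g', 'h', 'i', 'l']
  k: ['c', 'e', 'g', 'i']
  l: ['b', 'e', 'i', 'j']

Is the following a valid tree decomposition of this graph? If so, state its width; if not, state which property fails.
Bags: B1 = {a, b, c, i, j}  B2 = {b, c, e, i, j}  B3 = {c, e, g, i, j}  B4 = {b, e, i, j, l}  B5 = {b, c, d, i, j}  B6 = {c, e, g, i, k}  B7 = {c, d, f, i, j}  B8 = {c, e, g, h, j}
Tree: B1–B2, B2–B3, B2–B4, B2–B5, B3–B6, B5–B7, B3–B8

Every vertex of G appears in some bag (union = {a, b, c, d, e, f, g, h, i, j, k, l}); every edge is covered by a bag; and for each vertex v the set of bags containing v is connected in the bag tree. The decomposition is therefore valid. The largest bag has 5 vertices, so the width is 4.

Yes; width 4.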